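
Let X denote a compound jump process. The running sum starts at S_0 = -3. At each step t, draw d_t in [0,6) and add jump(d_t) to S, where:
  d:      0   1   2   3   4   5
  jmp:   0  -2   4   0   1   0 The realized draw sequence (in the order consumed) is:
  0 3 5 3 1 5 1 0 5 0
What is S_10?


t=0: S=-3, d=0, jump=0, S_1=-3
t=1: S=-3, d=3, jump=0, S_2=-3
t=2: S=-3, d=5, jump=0, S_3=-3
t=3: S=-3, d=3, jump=0, S_4=-3
t=4: S=-3, d=1, jump=-2, S_5=-5
t=5: S=-5, d=5, jump=0, S_6=-5
t=6: S=-5, d=1, jump=-2, S_7=-7
t=7: S=-7, d=0, jump=0, S_8=-7
t=8: S=-7, d=5, jump=0, S_9=-7
t=9: S=-7, d=0, jump=0, S_10=-7

-7


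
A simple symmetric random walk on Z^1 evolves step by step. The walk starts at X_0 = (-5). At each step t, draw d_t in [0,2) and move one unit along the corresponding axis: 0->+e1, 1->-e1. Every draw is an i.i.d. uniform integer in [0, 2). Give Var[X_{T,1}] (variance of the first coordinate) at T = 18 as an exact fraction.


Outcome values over d=0..1: [1, -1]
Σy = 0, Σy² = 2, M = 2
μ = 0/2 = 0,  σ² = 2/2 − (0)² = 1
Independent increments: Var[X_18] = 18·σ² = 18·(1) = 18

18


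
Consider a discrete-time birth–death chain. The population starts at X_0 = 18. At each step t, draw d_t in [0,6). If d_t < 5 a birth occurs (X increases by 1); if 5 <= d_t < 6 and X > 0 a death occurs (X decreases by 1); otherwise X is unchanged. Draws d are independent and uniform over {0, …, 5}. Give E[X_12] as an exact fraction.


26

X can drop by at most 1 per step and X_0 = 18 > T = 12, so X_t >= 18 − t >= 6 > 0 for every t <= 12: the floor at 0 (the 'and X > 0' condition) never binds. Hence X_12 = X_0 + Σ_{t<12} Y_t with i.i.d. increments Y_t = y(d_t) ∈ {+1, −1, 0}.
Outcome values over d=0..5: [1, 1, 1, 1, 1, -1]
Σy = 4, Σy² = 6, M = 6
μ = 4/6 = 2/3,  σ² = 6/6 − (2/3)² = 5/9
E[X_12] = 18 + 12·(2/3) = 26


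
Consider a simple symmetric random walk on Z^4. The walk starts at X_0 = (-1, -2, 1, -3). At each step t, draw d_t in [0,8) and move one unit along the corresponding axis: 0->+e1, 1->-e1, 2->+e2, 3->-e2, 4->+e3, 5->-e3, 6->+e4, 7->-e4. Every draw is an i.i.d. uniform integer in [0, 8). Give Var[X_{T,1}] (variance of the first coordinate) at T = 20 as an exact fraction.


Outcome values over d=0..7: [1, -1, 0, 0, 0, 0, 0, 0]
Σy = 0, Σy² = 2, M = 8
μ = 0/8 = 0,  σ² = 2/8 − (0)² = 1/4
Independent increments: Var[X_20] = 20·σ² = 20·(1/4) = 5

5


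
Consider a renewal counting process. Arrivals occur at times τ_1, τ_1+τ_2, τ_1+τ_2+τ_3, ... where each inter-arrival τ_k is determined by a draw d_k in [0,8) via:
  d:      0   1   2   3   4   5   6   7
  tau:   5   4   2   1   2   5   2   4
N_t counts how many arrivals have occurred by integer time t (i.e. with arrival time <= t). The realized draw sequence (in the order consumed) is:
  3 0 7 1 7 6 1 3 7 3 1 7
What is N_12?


draw d_1=3: τ_1=1, arrival time A_1=1
draw d_2=0: τ_2=5, arrival time A_2=6
draw d_3=7: τ_3=4, arrival time A_3=10
draw d_4=1: τ_4=4, arrival time A_4=14
draw d_5=7: τ_5=4, arrival time A_5=18
draw d_6=6: τ_6=2, arrival time A_6=20
draw d_7=1: τ_7=4, arrival time A_7=24
draw d_8=3: τ_8=1, arrival time A_8=25
draw d_9=7: τ_9=4, arrival time A_9=29
draw d_10=3: τ_10=1, arrival time A_10=30
draw d_11=1: τ_11=4, arrival time A_11=34
draw d_12=7: τ_12=4, arrival time A_12=38
N_t over t=0..12: 0:0 1:1 2:1 3:1 4:1 5:1 6:2 7:2 8:2 9:2 10:3 11:3 12:3

3


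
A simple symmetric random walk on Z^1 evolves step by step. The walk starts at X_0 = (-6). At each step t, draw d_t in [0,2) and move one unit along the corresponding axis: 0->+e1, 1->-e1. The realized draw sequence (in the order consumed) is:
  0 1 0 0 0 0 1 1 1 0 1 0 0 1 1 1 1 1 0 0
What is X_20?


(-6)

t=0: X=(-6), d=0 → +e1, X_1=(-5)
t=1: X=(-5), d=1 → -e1, X_2=(-6)
t=2: X=(-6), d=0 → +e1, X_3=(-5)
t=3: X=(-5), d=0 → +e1, X_4=(-4)
t=4: X=(-4), d=0 → +e1, X_5=(-3)
t=5: X=(-3), d=0 → +e1, X_6=(-2)
t=6: X=(-2), d=1 → -e1, X_7=(-3)
t=7: X=(-3), d=1 → -e1, X_8=(-4)
t=8: X=(-4), d=1 → -e1, X_9=(-5)
t=9: X=(-5), d=0 → +e1, X_10=(-4)
t=10: X=(-4), d=1 → -e1, X_11=(-5)
t=11: X=(-5), d=0 → +e1, X_12=(-4)
t=12: X=(-4), d=0 → +e1, X_13=(-3)
t=13: X=(-3), d=1 → -e1, X_14=(-4)
t=14: X=(-4), d=1 → -e1, X_15=(-5)
t=15: X=(-5), d=1 → -e1, X_16=(-6)
t=16: X=(-6), d=1 → -e1, X_17=(-7)
t=17: X=(-7), d=1 → -e1, X_18=(-8)
t=18: X=(-8), d=0 → +e1, X_19=(-7)
t=19: X=(-7), d=0 → +e1, X_20=(-6)


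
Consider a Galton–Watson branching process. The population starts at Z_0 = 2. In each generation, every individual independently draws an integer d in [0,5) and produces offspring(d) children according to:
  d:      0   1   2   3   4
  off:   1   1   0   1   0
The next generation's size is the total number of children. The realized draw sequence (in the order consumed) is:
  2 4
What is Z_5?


0

gen 0: Z_0=2, draws=[2, 4], offspring=[0, 0], Z_1=0
gen 1: Z_1=0, draws=[], offspring=[], Z_2=0
gen 2: Z_2=0, draws=[], offspring=[], Z_3=0
gen 3: Z_3=0, draws=[], offspring=[], Z_4=0
gen 4: Z_4=0, draws=[], offspring=[], Z_5=0


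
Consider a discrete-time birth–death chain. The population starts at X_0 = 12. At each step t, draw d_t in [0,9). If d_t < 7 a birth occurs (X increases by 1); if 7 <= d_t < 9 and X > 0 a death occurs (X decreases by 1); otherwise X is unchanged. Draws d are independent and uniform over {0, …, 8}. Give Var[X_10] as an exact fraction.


X can drop by at most 1 per step and X_0 = 12 > T = 10, so X_t >= 12 − t >= 2 > 0 for every t <= 10: the floor at 0 (the 'and X > 0' condition) never binds. Hence X_10 = X_0 + Σ_{t<10} Y_t with i.i.d. increments Y_t = y(d_t) ∈ {+1, −1, 0}.
Outcome values over d=0..8: [1, 1, 1, 1, 1, 1, 1, -1, -1]
Σy = 5, Σy² = 9, M = 9
μ = 5/9 = 5/9,  σ² = 9/9 − (5/9)² = 56/81
Independent increments: Var[X_10] = 10·σ² = 10·(56/81) = 560/81

560/81


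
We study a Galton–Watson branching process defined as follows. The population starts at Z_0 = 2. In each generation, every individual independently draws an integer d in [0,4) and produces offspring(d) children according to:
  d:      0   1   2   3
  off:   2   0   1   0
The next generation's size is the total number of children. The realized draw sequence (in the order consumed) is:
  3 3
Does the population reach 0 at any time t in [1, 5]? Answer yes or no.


yes

gen 0: Z_0=2, draws=[3, 3], offspring=[0, 0], Z_1=0
gen 1: Z_1=0, draws=[], offspring=[], Z_2=0
gen 2: Z_2=0, draws=[], offspring=[], Z_3=0
gen 3: Z_3=0, draws=[], offspring=[], Z_4=0
gen 4: Z_4=0, draws=[], offspring=[], Z_5=0


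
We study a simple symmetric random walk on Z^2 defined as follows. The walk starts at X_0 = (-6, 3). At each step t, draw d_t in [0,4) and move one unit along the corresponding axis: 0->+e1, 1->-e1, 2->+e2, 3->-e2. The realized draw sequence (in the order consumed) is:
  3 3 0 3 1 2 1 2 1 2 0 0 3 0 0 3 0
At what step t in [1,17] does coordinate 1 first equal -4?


15

t=0: X=(-6, 3), d=3 → -e2, X_1=(-6, 2)
t=1: X=(-6, 2), d=3 → -e2, X_2=(-6, 1)
t=2: X=(-6, 1), d=0 → +e1, X_3=(-5, 1)
t=3: X=(-5, 1), d=3 → -e2, X_4=(-5, 0)
t=4: X=(-5, 0), d=1 → -e1, X_5=(-6, 0)
t=5: X=(-6, 0), d=2 → +e2, X_6=(-6, 1)
t=6: X=(-6, 1), d=1 → -e1, X_7=(-7, 1)
t=7: X=(-7, 1), d=2 → +e2, X_8=(-7, 2)
t=8: X=(-7, 2), d=1 → -e1, X_9=(-8, 2)
t=9: X=(-8, 2), d=2 → +e2, X_10=(-8, 3)
t=10: X=(-8, 3), d=0 → +e1, X_11=(-7, 3)
t=11: X=(-7, 3), d=0 → +e1, X_12=(-6, 3)
t=12: X=(-6, 3), d=3 → -e2, X_13=(-6, 2)
t=13: X=(-6, 2), d=0 → +e1, X_14=(-5, 2)
t=14: X=(-5, 2), d=0 → +e1, X_15=(-4, 2)
t=15: X=(-4, 2), d=3 → -e2, X_16=(-4, 1)
t=16: X=(-4, 1), d=0 → +e1, X_17=(-3, 1)


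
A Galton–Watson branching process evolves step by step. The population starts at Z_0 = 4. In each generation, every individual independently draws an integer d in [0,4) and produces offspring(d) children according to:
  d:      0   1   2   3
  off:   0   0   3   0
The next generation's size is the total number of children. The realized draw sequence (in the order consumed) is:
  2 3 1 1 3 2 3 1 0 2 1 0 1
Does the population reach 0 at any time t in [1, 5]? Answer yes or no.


yes

gen 0: Z_0=4, draws=[2, 3, 1, 1], offspring=[3, 0, 0, 0], Z_1=3
gen 1: Z_1=3, draws=[3, 2, 3], offspring=[0, 3, 0], Z_2=3
gen 2: Z_2=3, draws=[1, 0, 2], offspring=[0, 0, 3], Z_3=3
gen 3: Z_3=3, draws=[1, 0, 1], offspring=[0, 0, 0], Z_4=0
gen 4: Z_4=0, draws=[], offspring=[], Z_5=0


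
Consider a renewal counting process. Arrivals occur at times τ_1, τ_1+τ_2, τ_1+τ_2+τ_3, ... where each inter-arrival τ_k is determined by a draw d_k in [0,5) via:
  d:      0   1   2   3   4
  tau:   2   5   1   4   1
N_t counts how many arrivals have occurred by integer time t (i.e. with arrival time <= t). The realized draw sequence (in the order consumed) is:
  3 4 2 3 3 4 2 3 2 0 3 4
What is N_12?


4

draw d_1=3: τ_1=4, arrival time A_1=4
draw d_2=4: τ_2=1, arrival time A_2=5
draw d_3=2: τ_3=1, arrival time A_3=6
draw d_4=3: τ_4=4, arrival time A_4=10
draw d_5=3: τ_5=4, arrival time A_5=14
draw d_6=4: τ_6=1, arrival time A_6=15
draw d_7=2: τ_7=1, arrival time A_7=16
draw d_8=3: τ_8=4, arrival time A_8=20
draw d_9=2: τ_9=1, arrival time A_9=21
draw d_10=0: τ_10=2, arrival time A_10=23
draw d_11=3: τ_11=4, arrival time A_11=27
draw d_12=4: τ_12=1, arrival time A_12=28
N_t over t=0..12: 0:0 1:0 2:0 3:0 4:1 5:2 6:3 7:3 8:3 9:3 10:4 11:4 12:4


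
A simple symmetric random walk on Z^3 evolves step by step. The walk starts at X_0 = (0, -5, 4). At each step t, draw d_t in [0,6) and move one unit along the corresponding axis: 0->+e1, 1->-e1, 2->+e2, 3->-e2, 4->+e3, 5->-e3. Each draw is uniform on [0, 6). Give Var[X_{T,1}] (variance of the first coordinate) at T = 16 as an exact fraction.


Outcome values over d=0..5: [1, -1, 0, 0, 0, 0]
Σy = 0, Σy² = 2, M = 6
μ = 0/6 = 0,  σ² = 2/6 − (0)² = 1/3
Independent increments: Var[X_16] = 16·σ² = 16·(1/3) = 16/3

16/3


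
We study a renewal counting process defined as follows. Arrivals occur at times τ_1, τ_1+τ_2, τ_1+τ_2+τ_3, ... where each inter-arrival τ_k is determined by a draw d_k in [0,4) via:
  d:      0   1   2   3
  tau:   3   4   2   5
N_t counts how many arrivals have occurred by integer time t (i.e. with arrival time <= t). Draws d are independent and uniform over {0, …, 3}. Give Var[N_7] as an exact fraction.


87/256

Inter-arrival values over d=0..3: [3, 4, 2, 5]
Each d has probability 1/4, so the pmf of τ is: f(2) = 1/4, f(3) = 1/4, f(4) = 1/4, f(5) = 1/4
Let p_n(j) = P(N_n = j), with p_0 = [1]. Condition on τ_1: p_n(0) = P(τ > n), and for j >= 1, p_n(j) = Σ_{k<=n} f(k)·p_{n−k}(j−1)
p_1 = [1]  (j = 0)
p_2 = [3/4, 1/4]  (j = 0..1)
p_3 = [1/2, 1/2]  (j = 0..1)
p_4 = [1/4, 11/16, 1/16]  (j = 0..2)
p_5 = [0, 13/16, 3/16]  (j = 0..2)
p_6 = [0, 5/8, 23/64, 1/64]  (j = 0..3)
p_7 = [0, 3/8, 9/16, 1/16]  (j = 0..3)
E[N_7] = Σ j·p_7(j) = 27/16;  E[N_7²] = Σ j²·p_7(j) = 51/16
Var[N_7] = 51/16 − (27/16)² = 87/256


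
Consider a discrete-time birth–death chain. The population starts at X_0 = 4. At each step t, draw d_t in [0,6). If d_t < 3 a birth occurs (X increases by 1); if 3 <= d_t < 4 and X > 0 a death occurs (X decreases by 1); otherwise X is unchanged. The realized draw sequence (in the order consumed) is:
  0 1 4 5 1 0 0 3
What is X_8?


8

t=0: X=4, d=0 → birth, X_1=5
t=1: X=5, d=1 → birth, X_2=6
t=2: X=6, d=4 → hold, X_3=6
t=3: X=6, d=5 → hold, X_4=6
t=4: X=6, d=1 → birth, X_5=7
t=5: X=7, d=0 → birth, X_6=8
t=6: X=8, d=0 → birth, X_7=9
t=7: X=9, d=3 → death, X_8=8


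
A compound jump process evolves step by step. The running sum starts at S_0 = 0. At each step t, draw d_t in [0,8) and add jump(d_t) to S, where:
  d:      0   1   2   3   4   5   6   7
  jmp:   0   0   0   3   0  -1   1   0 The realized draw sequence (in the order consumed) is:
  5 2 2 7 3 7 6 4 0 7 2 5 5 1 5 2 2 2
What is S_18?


0

t=0: S=0, d=5, jump=-1, S_1=-1
t=1: S=-1, d=2, jump=0, S_2=-1
t=2: S=-1, d=2, jump=0, S_3=-1
t=3: S=-1, d=7, jump=0, S_4=-1
t=4: S=-1, d=3, jump=3, S_5=2
t=5: S=2, d=7, jump=0, S_6=2
t=6: S=2, d=6, jump=1, S_7=3
t=7: S=3, d=4, jump=0, S_8=3
t=8: S=3, d=0, jump=0, S_9=3
t=9: S=3, d=7, jump=0, S_10=3
t=10: S=3, d=2, jump=0, S_11=3
t=11: S=3, d=5, jump=-1, S_12=2
t=12: S=2, d=5, jump=-1, S_13=1
t=13: S=1, d=1, jump=0, S_14=1
t=14: S=1, d=5, jump=-1, S_15=0
t=15: S=0, d=2, jump=0, S_16=0
t=16: S=0, d=2, jump=0, S_17=0
t=17: S=0, d=2, jump=0, S_18=0


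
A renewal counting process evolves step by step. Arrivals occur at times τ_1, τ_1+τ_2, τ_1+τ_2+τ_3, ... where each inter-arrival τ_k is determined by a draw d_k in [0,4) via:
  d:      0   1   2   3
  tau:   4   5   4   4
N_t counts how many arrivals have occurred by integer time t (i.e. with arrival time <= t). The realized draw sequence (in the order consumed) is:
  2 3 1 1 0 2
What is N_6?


draw d_1=2: τ_1=4, arrival time A_1=4
draw d_2=3: τ_2=4, arrival time A_2=8
draw d_3=1: τ_3=5, arrival time A_3=13
draw d_4=1: τ_4=5, arrival time A_4=18
draw d_5=0: τ_5=4, arrival time A_5=22
draw d_6=2: τ_6=4, arrival time A_6=26
N_t over t=0..6: 0:0 1:0 2:0 3:0 4:1 5:1 6:1

1


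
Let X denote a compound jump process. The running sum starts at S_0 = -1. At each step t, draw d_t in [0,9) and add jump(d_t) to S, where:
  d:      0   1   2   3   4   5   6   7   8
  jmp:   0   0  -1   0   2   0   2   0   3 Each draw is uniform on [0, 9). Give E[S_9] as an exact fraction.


5

Outcome values over d=0..8: [0, 0, -1, 0, 2, 0, 2, 0, 3]
Σy = 6, Σy² = 18, M = 9
μ = 6/9 = 2/3,  σ² = 18/9 − (2/3)² = 14/9
E[S_9] = -1 + 9·(2/3) = 5


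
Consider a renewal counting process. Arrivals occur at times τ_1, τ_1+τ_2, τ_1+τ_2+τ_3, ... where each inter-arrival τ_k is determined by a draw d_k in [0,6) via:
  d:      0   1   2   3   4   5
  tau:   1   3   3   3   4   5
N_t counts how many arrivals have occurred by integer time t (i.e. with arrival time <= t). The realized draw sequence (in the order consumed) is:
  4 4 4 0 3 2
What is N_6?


draw d_1=4: τ_1=4, arrival time A_1=4
draw d_2=4: τ_2=4, arrival time A_2=8
draw d_3=4: τ_3=4, arrival time A_3=12
draw d_4=0: τ_4=1, arrival time A_4=13
draw d_5=3: τ_5=3, arrival time A_5=16
draw d_6=2: τ_6=3, arrival time A_6=19
N_t over t=0..6: 0:0 1:0 2:0 3:0 4:1 5:1 6:1

1


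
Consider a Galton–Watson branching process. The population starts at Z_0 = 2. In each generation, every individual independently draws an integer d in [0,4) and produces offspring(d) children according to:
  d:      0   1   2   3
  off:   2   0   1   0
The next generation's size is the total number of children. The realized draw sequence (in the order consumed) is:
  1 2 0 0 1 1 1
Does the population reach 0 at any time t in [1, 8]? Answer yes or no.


gen 0: Z_0=2, draws=[1, 2], offspring=[0, 1], Z_1=1
gen 1: Z_1=1, draws=[0], offspring=[2], Z_2=2
gen 2: Z_2=2, draws=[0, 1], offspring=[2, 0], Z_3=2
gen 3: Z_3=2, draws=[1, 1], offspring=[0, 0], Z_4=0
gen 4: Z_4=0, draws=[], offspring=[], Z_5=0
gen 5: Z_5=0, draws=[], offspring=[], Z_6=0
gen 6: Z_6=0, draws=[], offspring=[], Z_7=0
gen 7: Z_7=0, draws=[], offspring=[], Z_8=0

yes


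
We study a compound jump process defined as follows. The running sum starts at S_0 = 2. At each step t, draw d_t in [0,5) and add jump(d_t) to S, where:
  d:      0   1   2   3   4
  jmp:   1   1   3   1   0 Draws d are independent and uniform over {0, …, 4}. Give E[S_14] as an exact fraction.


Outcome values over d=0..4: [1, 1, 3, 1, 0]
Σy = 6, Σy² = 12, M = 5
μ = 6/5 = 6/5,  σ² = 12/5 − (6/5)² = 24/25
E[S_14] = 2 + 14·(6/5) = 94/5

94/5


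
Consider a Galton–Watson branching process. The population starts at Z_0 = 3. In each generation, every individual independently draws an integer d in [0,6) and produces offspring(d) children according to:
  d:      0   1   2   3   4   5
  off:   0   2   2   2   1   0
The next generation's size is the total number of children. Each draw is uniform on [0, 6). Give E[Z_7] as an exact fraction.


823543/93312

Outcome values over d=0..5: [0, 2, 2, 2, 1, 0]
Σy = 7, Σy² = 13, M = 6
μ = 7/6 = 7/6,  σ² = 13/6 − (7/6)² = 29/36
E[Z_0] = 3
E[Z_1] = 7/6·E[Z_0] = 7/2
E[Z_2] = 7/6·E[Z_1] = 49/12
E[Z_3] = 7/6·E[Z_2] = 343/72
E[Z_4] = 7/6·E[Z_3] = 2401/432
E[Z_5] = 7/6·E[Z_4] = 16807/2592
E[Z_6] = 7/6·E[Z_5] = 117649/15552
E[Z_7] = 7/6·E[Z_6] = 823543/93312


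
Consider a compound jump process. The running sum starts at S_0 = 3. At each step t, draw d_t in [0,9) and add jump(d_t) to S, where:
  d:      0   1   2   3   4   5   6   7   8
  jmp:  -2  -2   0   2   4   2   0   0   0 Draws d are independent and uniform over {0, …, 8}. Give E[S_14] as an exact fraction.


Outcome values over d=0..8: [-2, -2, 0, 2, 4, 2, 0, 0, 0]
Σy = 4, Σy² = 32, M = 9
μ = 4/9 = 4/9,  σ² = 32/9 − (4/9)² = 272/81
E[S_14] = 3 + 14·(4/9) = 83/9

83/9


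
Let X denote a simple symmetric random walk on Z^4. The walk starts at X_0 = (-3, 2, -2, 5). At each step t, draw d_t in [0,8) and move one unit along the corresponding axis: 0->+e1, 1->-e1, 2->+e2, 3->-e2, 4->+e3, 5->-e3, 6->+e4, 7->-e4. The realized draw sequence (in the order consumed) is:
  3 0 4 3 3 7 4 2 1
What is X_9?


(-3, 0, 0, 4)

t=0: X=(-3, 2, -2, 5), d=3 → -e2, X_1=(-3, 1, -2, 5)
t=1: X=(-3, 1, -2, 5), d=0 → +e1, X_2=(-2, 1, -2, 5)
t=2: X=(-2, 1, -2, 5), d=4 → +e3, X_3=(-2, 1, -1, 5)
t=3: X=(-2, 1, -1, 5), d=3 → -e2, X_4=(-2, 0, -1, 5)
t=4: X=(-2, 0, -1, 5), d=3 → -e2, X_5=(-2, -1, -1, 5)
t=5: X=(-2, -1, -1, 5), d=7 → -e4, X_6=(-2, -1, -1, 4)
t=6: X=(-2, -1, -1, 4), d=4 → +e3, X_7=(-2, -1, 0, 4)
t=7: X=(-2, -1, 0, 4), d=2 → +e2, X_8=(-2, 0, 0, 4)
t=8: X=(-2, 0, 0, 4), d=1 → -e1, X_9=(-3, 0, 0, 4)


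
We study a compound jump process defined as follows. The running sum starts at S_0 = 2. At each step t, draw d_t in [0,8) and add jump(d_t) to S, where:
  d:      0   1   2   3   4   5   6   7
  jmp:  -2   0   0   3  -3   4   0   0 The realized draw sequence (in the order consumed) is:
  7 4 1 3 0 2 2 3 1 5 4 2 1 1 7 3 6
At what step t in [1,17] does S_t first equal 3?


8

t=0: S=2, d=7, jump=0, S_1=2
t=1: S=2, d=4, jump=-3, S_2=-1
t=2: S=-1, d=1, jump=0, S_3=-1
t=3: S=-1, d=3, jump=3, S_4=2
t=4: S=2, d=0, jump=-2, S_5=0
t=5: S=0, d=2, jump=0, S_6=0
t=6: S=0, d=2, jump=0, S_7=0
t=7: S=0, d=3, jump=3, S_8=3
t=8: S=3, d=1, jump=0, S_9=3
t=9: S=3, d=5, jump=4, S_10=7
t=10: S=7, d=4, jump=-3, S_11=4
t=11: S=4, d=2, jump=0, S_12=4
t=12: S=4, d=1, jump=0, S_13=4
t=13: S=4, d=1, jump=0, S_14=4
t=14: S=4, d=7, jump=0, S_15=4
t=15: S=4, d=3, jump=3, S_16=7
t=16: S=7, d=6, jump=0, S_17=7


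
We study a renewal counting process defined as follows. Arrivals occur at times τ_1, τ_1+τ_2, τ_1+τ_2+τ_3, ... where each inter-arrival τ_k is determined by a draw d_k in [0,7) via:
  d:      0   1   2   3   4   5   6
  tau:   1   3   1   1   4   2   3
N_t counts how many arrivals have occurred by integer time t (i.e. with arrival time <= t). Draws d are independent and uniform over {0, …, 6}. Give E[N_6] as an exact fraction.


Inter-arrival values over d=0..6: [1, 3, 1, 1, 4, 2, 3]
Each d has probability 1/7, so the pmf of τ is: f(1) = 3/7, f(2) = 1/7, f(3) = 2/7, f(4) = 1/7
Renewal equation for m(n) = E[N_n]: condition on τ_1 = k (if k <= n, one arrival plus a fresh copy on the remaining n−k steps): m(n) = F(n) + Σ_{k<=n} f(k)·m(n−k), where F(n) = P(τ <= n) and m(0) = 0
m(1) = F(1) = 3/7
m(2) = F(2) + f(1)·m(1) = 4/7 + 3/7·3/7 = 37/49
m(3) = F(3) + f(1)·m(2) + f(2)·m(1) = 6/7 + 3/7·37/49 + 1/7·3/7 = 426/343
m(4) = F(4) + f(1)·m(3) + f(2)·m(2) + f(3)·m(1) = 1 + 3/7·426/343 + 1/7·37/49 + 2/7·3/7 = 4232/2401
m(5) = F(5) + f(1)·m(4) + f(2)·m(3) + f(3)·m(2) + f(4)·m(1) = 1 + 3/7·4232/2401 + 1/7·426/343 + 2/7·37/49 + 1/7·3/7 = 37140/16807
m(6) = F(6) + f(1)·m(5) + f(2)·m(4) + f(3)·m(3) + f(4)·m(2) = 1 + 3/7·37140/16807 + 1/7·4232/2401 + 2/7·426/343 + 1/7·37/49 = 313132/117649
E[N_6] = m(6) = 313132/117649

313132/117649


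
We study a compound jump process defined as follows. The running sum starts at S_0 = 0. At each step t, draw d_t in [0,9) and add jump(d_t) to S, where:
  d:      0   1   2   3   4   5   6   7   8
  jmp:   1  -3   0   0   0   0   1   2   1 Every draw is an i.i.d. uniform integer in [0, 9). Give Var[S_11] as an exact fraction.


Outcome values over d=0..8: [1, -3, 0, 0, 0, 0, 1, 2, 1]
Σy = 2, Σy² = 16, M = 9
μ = 2/9 = 2/9,  σ² = 16/9 − (2/9)² = 140/81
Independent increments: Var[S_11] = 11·σ² = 11·(140/81) = 1540/81

1540/81


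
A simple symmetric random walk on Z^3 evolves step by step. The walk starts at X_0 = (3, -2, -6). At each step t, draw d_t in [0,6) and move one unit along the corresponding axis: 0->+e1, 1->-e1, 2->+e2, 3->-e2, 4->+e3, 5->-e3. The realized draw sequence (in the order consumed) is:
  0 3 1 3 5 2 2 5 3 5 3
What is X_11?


t=0: X=(3, -2, -6), d=0 → +e1, X_1=(4, -2, -6)
t=1: X=(4, -2, -6), d=3 → -e2, X_2=(4, -3, -6)
t=2: X=(4, -3, -6), d=1 → -e1, X_3=(3, -3, -6)
t=3: X=(3, -3, -6), d=3 → -e2, X_4=(3, -4, -6)
t=4: X=(3, -4, -6), d=5 → -e3, X_5=(3, -4, -7)
t=5: X=(3, -4, -7), d=2 → +e2, X_6=(3, -3, -7)
t=6: X=(3, -3, -7), d=2 → +e2, X_7=(3, -2, -7)
t=7: X=(3, -2, -7), d=5 → -e3, X_8=(3, -2, -8)
t=8: X=(3, -2, -8), d=3 → -e2, X_9=(3, -3, -8)
t=9: X=(3, -3, -8), d=5 → -e3, X_10=(3, -3, -9)
t=10: X=(3, -3, -9), d=3 → -e2, X_11=(3, -4, -9)

(3, -4, -9)


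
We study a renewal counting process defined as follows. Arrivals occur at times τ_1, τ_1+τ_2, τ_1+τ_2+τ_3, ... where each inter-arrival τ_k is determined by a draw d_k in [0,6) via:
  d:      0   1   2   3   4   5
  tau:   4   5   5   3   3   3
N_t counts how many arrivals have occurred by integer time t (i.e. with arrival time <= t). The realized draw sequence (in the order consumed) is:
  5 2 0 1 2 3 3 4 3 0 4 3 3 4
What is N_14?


3

draw d_1=5: τ_1=3, arrival time A_1=3
draw d_2=2: τ_2=5, arrival time A_2=8
draw d_3=0: τ_3=4, arrival time A_3=12
draw d_4=1: τ_4=5, arrival time A_4=17
draw d_5=2: τ_5=5, arrival time A_5=22
draw d_6=3: τ_6=3, arrival time A_6=25
draw d_7=3: τ_7=3, arrival time A_7=28
draw d_8=4: τ_8=3, arrival time A_8=31
draw d_9=3: τ_9=3, arrival time A_9=34
draw d_10=0: τ_10=4, arrival time A_10=38
draw d_11=4: τ_11=3, arrival time A_11=41
draw d_12=3: τ_12=3, arrival time A_12=44
draw d_13=3: τ_13=3, arrival time A_13=47
draw d_14=4: τ_14=3, arrival time A_14=50
N_t over t=0..14: 0:0 1:0 2:0 3:1 4:1 5:1 6:1 7:1 8:2 9:2 10:2 11:2 12:3 13:3 14:3


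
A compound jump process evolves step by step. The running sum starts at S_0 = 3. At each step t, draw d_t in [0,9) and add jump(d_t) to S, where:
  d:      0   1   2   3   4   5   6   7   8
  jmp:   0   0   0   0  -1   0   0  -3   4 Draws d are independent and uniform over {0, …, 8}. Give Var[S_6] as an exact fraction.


52/3

Outcome values over d=0..8: [0, 0, 0, 0, -1, 0, 0, -3, 4]
Σy = 0, Σy² = 26, M = 9
μ = 0/9 = 0,  σ² = 26/9 − (0)² = 26/9
Independent increments: Var[S_6] = 6·σ² = 6·(26/9) = 52/3


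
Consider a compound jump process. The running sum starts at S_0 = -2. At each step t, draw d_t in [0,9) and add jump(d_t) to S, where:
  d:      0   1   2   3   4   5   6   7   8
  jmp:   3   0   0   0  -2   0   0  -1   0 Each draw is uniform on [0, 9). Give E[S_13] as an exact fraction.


-2

Outcome values over d=0..8: [3, 0, 0, 0, -2, 0, 0, -1, 0]
Σy = 0, Σy² = 14, M = 9
μ = 0/9 = 0,  σ² = 14/9 − (0)² = 14/9
E[S_13] = -2 + 13·(0) = -2


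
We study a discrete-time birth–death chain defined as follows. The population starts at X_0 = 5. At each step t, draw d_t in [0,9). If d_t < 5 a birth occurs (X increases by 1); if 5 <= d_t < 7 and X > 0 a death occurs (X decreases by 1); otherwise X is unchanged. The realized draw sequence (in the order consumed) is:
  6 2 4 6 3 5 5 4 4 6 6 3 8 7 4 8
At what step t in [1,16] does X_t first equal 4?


1

t=0: X=5, d=6 → death, X_1=4
t=1: X=4, d=2 → birth, X_2=5
t=2: X=5, d=4 → birth, X_3=6
t=3: X=6, d=6 → death, X_4=5
t=4: X=5, d=3 → birth, X_5=6
t=5: X=6, d=5 → death, X_6=5
t=6: X=5, d=5 → death, X_7=4
t=7: X=4, d=4 → birth, X_8=5
t=8: X=5, d=4 → birth, X_9=6
t=9: X=6, d=6 → death, X_10=5
t=10: X=5, d=6 → death, X_11=4
t=11: X=4, d=3 → birth, X_12=5
t=12: X=5, d=8 → hold, X_13=5
t=13: X=5, d=7 → hold, X_14=5
t=14: X=5, d=4 → birth, X_15=6
t=15: X=6, d=8 → hold, X_16=6


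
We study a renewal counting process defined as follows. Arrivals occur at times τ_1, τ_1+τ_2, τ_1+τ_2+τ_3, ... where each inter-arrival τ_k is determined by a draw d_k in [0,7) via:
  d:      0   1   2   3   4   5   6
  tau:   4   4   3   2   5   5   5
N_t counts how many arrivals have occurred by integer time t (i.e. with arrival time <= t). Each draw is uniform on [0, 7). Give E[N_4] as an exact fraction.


29/49

Inter-arrival values over d=0..6: [4, 4, 3, 2, 5, 5, 5]
Each d has probability 1/7, so the pmf of τ is: f(2) = 1/7, f(3) = 1/7, f(4) = 2/7, f(5) = 3/7
Renewal equation for m(n) = E[N_n]: condition on τ_1 = k (if k <= n, one arrival plus a fresh copy on the remaining n−k steps): m(n) = F(n) + Σ_{k<=n} f(k)·m(n−k), where F(n) = P(τ <= n) and m(0) = 0
m(1) = F(1) = 0
m(2) = F(2) = 1/7
m(3) = F(3) = 2/7
m(4) = F(4) + f(2)·m(2) = 4/7 + 1/7·1/7 = 29/49
E[N_4] = m(4) = 29/49


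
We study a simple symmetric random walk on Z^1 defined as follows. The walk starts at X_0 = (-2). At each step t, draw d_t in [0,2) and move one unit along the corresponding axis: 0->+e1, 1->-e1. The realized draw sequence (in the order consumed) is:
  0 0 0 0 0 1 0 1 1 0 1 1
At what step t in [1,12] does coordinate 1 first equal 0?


t=0: X=(-2), d=0 → +e1, X_1=(-1)
t=1: X=(-1), d=0 → +e1, X_2=(0)
t=2: X=(0), d=0 → +e1, X_3=(1)
t=3: X=(1), d=0 → +e1, X_4=(2)
t=4: X=(2), d=0 → +e1, X_5=(3)
t=5: X=(3), d=1 → -e1, X_6=(2)
t=6: X=(2), d=0 → +e1, X_7=(3)
t=7: X=(3), d=1 → -e1, X_8=(2)
t=8: X=(2), d=1 → -e1, X_9=(1)
t=9: X=(1), d=0 → +e1, X_10=(2)
t=10: X=(2), d=1 → -e1, X_11=(1)
t=11: X=(1), d=1 → -e1, X_12=(0)

2


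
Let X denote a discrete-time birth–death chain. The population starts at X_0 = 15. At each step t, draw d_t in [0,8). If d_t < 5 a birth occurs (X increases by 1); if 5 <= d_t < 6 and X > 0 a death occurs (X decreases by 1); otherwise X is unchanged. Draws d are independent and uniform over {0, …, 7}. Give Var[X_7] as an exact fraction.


7/2

X can drop by at most 1 per step and X_0 = 15 > T = 7, so X_t >= 15 − t >= 8 > 0 for every t <= 7: the floor at 0 (the 'and X > 0' condition) never binds. Hence X_7 = X_0 + Σ_{t<7} Y_t with i.i.d. increments Y_t = y(d_t) ∈ {+1, −1, 0}.
Outcome values over d=0..7: [1, 1, 1, 1, 1, -1, 0, 0]
Σy = 4, Σy² = 6, M = 8
μ = 4/8 = 1/2,  σ² = 6/8 − (1/2)² = 1/2
Independent increments: Var[X_7] = 7·σ² = 7·(1/2) = 7/2


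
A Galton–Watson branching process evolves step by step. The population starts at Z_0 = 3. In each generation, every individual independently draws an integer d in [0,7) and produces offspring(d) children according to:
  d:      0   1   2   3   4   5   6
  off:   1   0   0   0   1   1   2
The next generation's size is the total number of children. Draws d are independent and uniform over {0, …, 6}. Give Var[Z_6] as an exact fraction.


Outcome values over d=0..6: [1, 0, 0, 0, 1, 1, 2]
Σy = 5, Σy² = 7, M = 7
μ = 5/7 = 5/7,  σ² = 7/7 − (5/7)² = 24/49
V_0 = 0, E_0 = 3
V_1 = 24/49·E_0 + (5/7)²·V_0 = 72/49;  E_1 = 15/7
V_2 = 24/49·E_1 + (5/7)²·V_1 = 4320/2401;  E_2 = 75/49
V_3 = 24/49·E_2 + (5/7)²·V_2 = 196200/117649;  E_3 = 375/343
V_4 = 24/49·E_3 + (5/7)²·V_3 = 7992000/5764801;  E_4 = 1875/2401
V_5 = 24/49·E_4 + (5/7)²·V_4 = 307845000/282475249;  E_5 = 9375/16807
V_6 = 24/49·E_5 + (5/7)²·V_5 = 11477700000/13841287201;  E_6 = 46875/117649

11477700000/13841287201


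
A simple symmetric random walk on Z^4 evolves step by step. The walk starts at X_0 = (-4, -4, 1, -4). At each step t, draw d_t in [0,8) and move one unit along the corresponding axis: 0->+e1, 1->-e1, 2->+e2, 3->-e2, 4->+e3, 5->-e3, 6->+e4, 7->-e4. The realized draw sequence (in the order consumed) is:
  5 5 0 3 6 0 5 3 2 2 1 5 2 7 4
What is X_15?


t=0: X=(-4, -4, 1, -4), d=5 → -e3, X_1=(-4, -4, 0, -4)
t=1: X=(-4, -4, 0, -4), d=5 → -e3, X_2=(-4, -4, -1, -4)
t=2: X=(-4, -4, -1, -4), d=0 → +e1, X_3=(-3, -4, -1, -4)
t=3: X=(-3, -4, -1, -4), d=3 → -e2, X_4=(-3, -5, -1, -4)
t=4: X=(-3, -5, -1, -4), d=6 → +e4, X_5=(-3, -5, -1, -3)
t=5: X=(-3, -5, -1, -3), d=0 → +e1, X_6=(-2, -5, -1, -3)
t=6: X=(-2, -5, -1, -3), d=5 → -e3, X_7=(-2, -5, -2, -3)
t=7: X=(-2, -5, -2, -3), d=3 → -e2, X_8=(-2, -6, -2, -3)
t=8: X=(-2, -6, -2, -3), d=2 → +e2, X_9=(-2, -5, -2, -3)
t=9: X=(-2, -5, -2, -3), d=2 → +e2, X_10=(-2, -4, -2, -3)
t=10: X=(-2, -4, -2, -3), d=1 → -e1, X_11=(-3, -4, -2, -3)
t=11: X=(-3, -4, -2, -3), d=5 → -e3, X_12=(-3, -4, -3, -3)
t=12: X=(-3, -4, -3, -3), d=2 → +e2, X_13=(-3, -3, -3, -3)
t=13: X=(-3, -3, -3, -3), d=7 → -e4, X_14=(-3, -3, -3, -4)
t=14: X=(-3, -3, -3, -4), d=4 → +e3, X_15=(-3, -3, -2, -4)

(-3, -3, -2, -4)


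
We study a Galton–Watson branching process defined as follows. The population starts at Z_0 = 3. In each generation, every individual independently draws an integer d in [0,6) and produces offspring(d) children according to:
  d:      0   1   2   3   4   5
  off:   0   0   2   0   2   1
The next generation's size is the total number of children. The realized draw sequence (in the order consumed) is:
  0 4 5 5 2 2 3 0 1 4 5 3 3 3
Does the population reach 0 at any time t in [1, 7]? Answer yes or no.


yes

gen 0: Z_0=3, draws=[0, 4, 5], offspring=[0, 2, 1], Z_1=3
gen 1: Z_1=3, draws=[5, 2, 2], offspring=[1, 2, 2], Z_2=5
gen 2: Z_2=5, draws=[3, 0, 1, 4, 5], offspring=[0, 0, 0, 2, 1], Z_3=3
gen 3: Z_3=3, draws=[3, 3, 3], offspring=[0, 0, 0], Z_4=0
gen 4: Z_4=0, draws=[], offspring=[], Z_5=0
gen 5: Z_5=0, draws=[], offspring=[], Z_6=0
gen 6: Z_6=0, draws=[], offspring=[], Z_7=0


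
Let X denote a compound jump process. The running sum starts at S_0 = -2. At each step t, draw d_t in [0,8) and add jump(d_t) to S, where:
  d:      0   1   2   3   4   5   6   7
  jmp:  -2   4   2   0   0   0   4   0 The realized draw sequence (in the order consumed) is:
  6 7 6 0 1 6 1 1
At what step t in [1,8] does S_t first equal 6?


t=0: S=-2, d=6, jump=4, S_1=2
t=1: S=2, d=7, jump=0, S_2=2
t=2: S=2, d=6, jump=4, S_3=6
t=3: S=6, d=0, jump=-2, S_4=4
t=4: S=4, d=1, jump=4, S_5=8
t=5: S=8, d=6, jump=4, S_6=12
t=6: S=12, d=1, jump=4, S_7=16
t=7: S=16, d=1, jump=4, S_8=20

3


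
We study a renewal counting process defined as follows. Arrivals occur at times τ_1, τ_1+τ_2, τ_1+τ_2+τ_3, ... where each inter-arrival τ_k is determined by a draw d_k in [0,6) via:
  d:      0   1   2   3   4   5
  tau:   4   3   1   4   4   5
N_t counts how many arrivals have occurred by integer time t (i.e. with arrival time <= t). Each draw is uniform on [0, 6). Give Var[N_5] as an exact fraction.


14374463/60466176

Inter-arrival values over d=0..5: [4, 3, 1, 4, 4, 5]
Each d has probability 1/6, so the pmf of τ is: f(1) = 1/6, f(3) = 1/6, f(4) = 1/2, f(5) = 1/6
Let p_n(j) = P(N_n = j), with p_0 = [1]. Condition on τ_1: p_n(0) = P(τ > n), and for j >= 1, p_n(j) = Σ_{k<=n} f(k)·p_{n−k}(j−1)
p_1 = [5/6, 1/6]  (j = 0..1)
p_2 = [5/6, 5/36, 1/36]  (j = 0..2)
p_3 = [2/3, 11/36, 5/216, 1/216]  (j = 0..3)
p_4 = [1/6, 3/4, 17/216, 5/1296, 1/1296]  (j = 0..4)
p_5 = [0, 3/4, 25/108, 23/1296, 5/7776, 1/7776]  (j = 0..5)
E[N_5] = Σ j·p_5(j) = 9871/7776;  E[N_5²] = Σ j²·p_5(j) = 4793/2592
Var[N_5] = 4793/2592 − (9871/7776)² = 14374463/60466176


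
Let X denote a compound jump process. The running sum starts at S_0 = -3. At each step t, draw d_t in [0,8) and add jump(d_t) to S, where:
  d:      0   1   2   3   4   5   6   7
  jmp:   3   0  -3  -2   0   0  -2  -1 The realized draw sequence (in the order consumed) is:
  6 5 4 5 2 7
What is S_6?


-9

t=0: S=-3, d=6, jump=-2, S_1=-5
t=1: S=-5, d=5, jump=0, S_2=-5
t=2: S=-5, d=4, jump=0, S_3=-5
t=3: S=-5, d=5, jump=0, S_4=-5
t=4: S=-5, d=2, jump=-3, S_5=-8
t=5: S=-8, d=7, jump=-1, S_6=-9


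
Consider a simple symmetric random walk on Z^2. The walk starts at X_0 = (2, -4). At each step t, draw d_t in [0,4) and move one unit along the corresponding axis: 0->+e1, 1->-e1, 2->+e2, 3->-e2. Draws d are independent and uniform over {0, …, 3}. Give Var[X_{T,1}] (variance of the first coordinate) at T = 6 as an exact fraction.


Outcome values over d=0..3: [1, -1, 0, 0]
Σy = 0, Σy² = 2, M = 4
μ = 0/4 = 0,  σ² = 2/4 − (0)² = 1/2
Independent increments: Var[X_6] = 6·σ² = 6·(1/2) = 3

3


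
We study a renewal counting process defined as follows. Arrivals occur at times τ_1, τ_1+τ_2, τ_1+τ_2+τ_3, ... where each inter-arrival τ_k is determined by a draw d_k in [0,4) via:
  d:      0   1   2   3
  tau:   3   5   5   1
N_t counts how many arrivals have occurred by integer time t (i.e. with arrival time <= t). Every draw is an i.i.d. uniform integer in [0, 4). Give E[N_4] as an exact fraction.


Inter-arrival values over d=0..3: [3, 5, 5, 1]
Each d has probability 1/4, so the pmf of τ is: f(1) = 1/4, f(3) = 1/4, f(5) = 1/2
Renewal equation for m(n) = E[N_n]: condition on τ_1 = k (if k <= n, one arrival plus a fresh copy on the remaining n−k steps): m(n) = F(n) + Σ_{k<=n} f(k)·m(n−k), where F(n) = P(τ <= n) and m(0) = 0
m(1) = F(1) = 1/4
m(2) = F(2) + f(1)·m(1) = 1/4 + 1/4·1/4 = 5/16
m(3) = F(3) + f(1)·m(2) = 1/2 + 1/4·5/16 = 37/64
m(4) = F(4) + f(1)·m(3) + f(3)·m(1) = 1/2 + 1/4·37/64 + 1/4·1/4 = 181/256
E[N_4] = m(4) = 181/256

181/256


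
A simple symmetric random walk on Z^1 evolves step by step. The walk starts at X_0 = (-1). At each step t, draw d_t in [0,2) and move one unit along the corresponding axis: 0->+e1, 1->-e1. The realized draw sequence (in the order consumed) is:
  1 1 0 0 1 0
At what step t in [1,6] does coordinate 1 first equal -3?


t=0: X=(-1), d=1 → -e1, X_1=(-2)
t=1: X=(-2), d=1 → -e1, X_2=(-3)
t=2: X=(-3), d=0 → +e1, X_3=(-2)
t=3: X=(-2), d=0 → +e1, X_4=(-1)
t=4: X=(-1), d=1 → -e1, X_5=(-2)
t=5: X=(-2), d=0 → +e1, X_6=(-1)

2


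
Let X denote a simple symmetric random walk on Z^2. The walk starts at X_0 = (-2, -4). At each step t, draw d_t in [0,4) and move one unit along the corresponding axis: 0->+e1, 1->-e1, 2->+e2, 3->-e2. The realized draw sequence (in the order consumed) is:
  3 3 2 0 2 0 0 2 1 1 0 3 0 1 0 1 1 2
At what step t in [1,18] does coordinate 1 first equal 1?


t=0: X=(-2, -4), d=3 → -e2, X_1=(-2, -5)
t=1: X=(-2, -5), d=3 → -e2, X_2=(-2, -6)
t=2: X=(-2, -6), d=2 → +e2, X_3=(-2, -5)
t=3: X=(-2, -5), d=0 → +e1, X_4=(-1, -5)
t=4: X=(-1, -5), d=2 → +e2, X_5=(-1, -4)
t=5: X=(-1, -4), d=0 → +e1, X_6=(0, -4)
t=6: X=(0, -4), d=0 → +e1, X_7=(1, -4)
t=7: X=(1, -4), d=2 → +e2, X_8=(1, -3)
t=8: X=(1, -3), d=1 → -e1, X_9=(0, -3)
t=9: X=(0, -3), d=1 → -e1, X_10=(-1, -3)
t=10: X=(-1, -3), d=0 → +e1, X_11=(0, -3)
t=11: X=(0, -3), d=3 → -e2, X_12=(0, -4)
t=12: X=(0, -4), d=0 → +e1, X_13=(1, -4)
t=13: X=(1, -4), d=1 → -e1, X_14=(0, -4)
t=14: X=(0, -4), d=0 → +e1, X_15=(1, -4)
t=15: X=(1, -4), d=1 → -e1, X_16=(0, -4)
t=16: X=(0, -4), d=1 → -e1, X_17=(-1, -4)
t=17: X=(-1, -4), d=2 → +e2, X_18=(-1, -3)

7


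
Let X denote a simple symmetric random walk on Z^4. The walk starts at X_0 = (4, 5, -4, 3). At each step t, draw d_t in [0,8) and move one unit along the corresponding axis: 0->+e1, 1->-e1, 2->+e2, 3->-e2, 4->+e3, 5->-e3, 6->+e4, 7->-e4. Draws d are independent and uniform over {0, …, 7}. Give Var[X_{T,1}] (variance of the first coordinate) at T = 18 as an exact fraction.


Outcome values over d=0..7: [1, -1, 0, 0, 0, 0, 0, 0]
Σy = 0, Σy² = 2, M = 8
μ = 0/8 = 0,  σ² = 2/8 − (0)² = 1/4
Independent increments: Var[X_18] = 18·σ² = 18·(1/4) = 9/2

9/2


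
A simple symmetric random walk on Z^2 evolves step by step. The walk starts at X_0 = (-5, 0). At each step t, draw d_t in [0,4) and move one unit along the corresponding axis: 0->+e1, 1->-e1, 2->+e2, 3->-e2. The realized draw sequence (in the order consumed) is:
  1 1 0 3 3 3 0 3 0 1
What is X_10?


t=0: X=(-5, 0), d=1 → -e1, X_1=(-6, 0)
t=1: X=(-6, 0), d=1 → -e1, X_2=(-7, 0)
t=2: X=(-7, 0), d=0 → +e1, X_3=(-6, 0)
t=3: X=(-6, 0), d=3 → -e2, X_4=(-6, -1)
t=4: X=(-6, -1), d=3 → -e2, X_5=(-6, -2)
t=5: X=(-6, -2), d=3 → -e2, X_6=(-6, -3)
t=6: X=(-6, -3), d=0 → +e1, X_7=(-5, -3)
t=7: X=(-5, -3), d=3 → -e2, X_8=(-5, -4)
t=8: X=(-5, -4), d=0 → +e1, X_9=(-4, -4)
t=9: X=(-4, -4), d=1 → -e1, X_10=(-5, -4)

(-5, -4)


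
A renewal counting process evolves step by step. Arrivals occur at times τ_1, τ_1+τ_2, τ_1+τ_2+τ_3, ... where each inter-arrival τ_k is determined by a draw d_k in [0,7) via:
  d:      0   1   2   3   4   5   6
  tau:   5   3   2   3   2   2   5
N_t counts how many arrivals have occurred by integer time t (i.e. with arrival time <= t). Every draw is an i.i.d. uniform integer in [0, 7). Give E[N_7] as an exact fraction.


683/343

Inter-arrival values over d=0..6: [5, 3, 2, 3, 2, 2, 5]
Each d has probability 1/7, so the pmf of τ is: f(2) = 3/7, f(3) = 2/7, f(5) = 2/7
Renewal equation for m(n) = E[N_n]: condition on τ_1 = k (if k <= n, one arrival plus a fresh copy on the remaining n−k steps): m(n) = F(n) + Σ_{k<=n} f(k)·m(n−k), where F(n) = P(τ <= n) and m(0) = 0
m(1) = F(1) = 0
m(2) = F(2) = 3/7
m(3) = F(3) = 5/7
m(4) = F(4) + f(2)·m(2) = 5/7 + 3/7·3/7 = 44/49
m(5) = F(5) + f(2)·m(3) + f(3)·m(2) = 1 + 3/7·5/7 + 2/7·3/7 = 10/7
m(6) = F(6) + f(2)·m(4) + f(3)·m(3) = 1 + 3/7·44/49 + 2/7·5/7 = 545/343
m(7) = F(7) + f(2)·m(5) + f(3)·m(4) + f(5)·m(2) = 1 + 3/7·10/7 + 2/7·44/49 + 2/7·3/7 = 683/343
E[N_7] = m(7) = 683/343


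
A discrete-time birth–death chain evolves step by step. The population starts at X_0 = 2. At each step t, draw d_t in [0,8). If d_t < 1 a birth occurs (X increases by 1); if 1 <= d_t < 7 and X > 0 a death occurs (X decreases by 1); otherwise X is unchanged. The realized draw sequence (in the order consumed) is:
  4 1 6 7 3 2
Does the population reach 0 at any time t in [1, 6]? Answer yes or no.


yes

t=0: X=2, d=4 → death, X_1=1
t=1: X=1, d=1 → death, X_2=0
t=2: X=0, d=6 → hold, X_3=0
t=3: X=0, d=7 → hold, X_4=0
t=4: X=0, d=3 → hold, X_5=0
t=5: X=0, d=2 → hold, X_6=0


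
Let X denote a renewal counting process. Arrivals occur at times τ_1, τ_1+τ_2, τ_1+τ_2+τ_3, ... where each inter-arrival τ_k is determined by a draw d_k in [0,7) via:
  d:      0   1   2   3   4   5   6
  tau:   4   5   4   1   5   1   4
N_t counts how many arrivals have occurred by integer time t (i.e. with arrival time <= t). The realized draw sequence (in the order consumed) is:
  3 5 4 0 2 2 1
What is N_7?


3

draw d_1=3: τ_1=1, arrival time A_1=1
draw d_2=5: τ_2=1, arrival time A_2=2
draw d_3=4: τ_3=5, arrival time A_3=7
draw d_4=0: τ_4=4, arrival time A_4=11
draw d_5=2: τ_5=4, arrival time A_5=15
draw d_6=2: τ_6=4, arrival time A_6=19
draw d_7=1: τ_7=5, arrival time A_7=24
N_t over t=0..7: 0:0 1:1 2:2 3:2 4:2 5:2 6:2 7:3


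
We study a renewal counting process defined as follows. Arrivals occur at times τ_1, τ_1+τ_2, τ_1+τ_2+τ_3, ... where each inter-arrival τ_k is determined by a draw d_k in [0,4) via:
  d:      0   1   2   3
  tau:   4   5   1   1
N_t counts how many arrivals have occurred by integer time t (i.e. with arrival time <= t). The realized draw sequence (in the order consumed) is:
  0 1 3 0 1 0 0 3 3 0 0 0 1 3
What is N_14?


4

draw d_1=0: τ_1=4, arrival time A_1=4
draw d_2=1: τ_2=5, arrival time A_2=9
draw d_3=3: τ_3=1, arrival time A_3=10
draw d_4=0: τ_4=4, arrival time A_4=14
draw d_5=1: τ_5=5, arrival time A_5=19
draw d_6=0: τ_6=4, arrival time A_6=23
draw d_7=0: τ_7=4, arrival time A_7=27
draw d_8=3: τ_8=1, arrival time A_8=28
draw d_9=3: τ_9=1, arrival time A_9=29
draw d_10=0: τ_10=4, arrival time A_10=33
draw d_11=0: τ_11=4, arrival time A_11=37
draw d_12=0: τ_12=4, arrival time A_12=41
draw d_13=1: τ_13=5, arrival time A_13=46
draw d_14=3: τ_14=1, arrival time A_14=47
N_t over t=0..14: 0:0 1:0 2:0 3:0 4:1 5:1 6:1 7:1 8:1 9:2 10:3 11:3 12:3 13:3 14:4
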